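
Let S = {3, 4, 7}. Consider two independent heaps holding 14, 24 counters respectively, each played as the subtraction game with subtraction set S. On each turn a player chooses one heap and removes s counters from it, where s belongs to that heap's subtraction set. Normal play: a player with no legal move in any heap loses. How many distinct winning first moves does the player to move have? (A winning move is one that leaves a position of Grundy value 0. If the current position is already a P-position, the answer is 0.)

All heaps use S = {3, 4, 7}:
n :  0  1  2  3  4  5  6  7  8  9 10 11 12 13 14 15 16 17 18 19 20 21 22 23 24
G :  0  0  0  1  1  1  2  2  2  3  0  0  0  1  1  1  2  2  2  3  0  0  0  1  1
Heap A: G(14) = 1.
Heap B: G(24) = 1.
Combined Grundy value = 1 ⊕ 1 = 0.
A winning move leaves total XOR = 0, i.e. changes one component's Grundy value g to g ⊕ X where X is the current total.
Heap A: target g' = 1⊕0 = 1, but every legal move changes the Grundy value (mex property), so 0 moves.
Heap B: target g' = 1⊕0 = 1, but every legal move changes the Grundy value (mex property), so 0 moves.

0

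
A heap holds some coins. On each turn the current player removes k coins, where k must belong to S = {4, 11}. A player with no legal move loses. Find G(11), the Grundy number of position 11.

n :  0  1  2  3  4  5  6  7  8  9 10 11
G :  0  0  0  0  1  1  1  1  0  0  0  2

2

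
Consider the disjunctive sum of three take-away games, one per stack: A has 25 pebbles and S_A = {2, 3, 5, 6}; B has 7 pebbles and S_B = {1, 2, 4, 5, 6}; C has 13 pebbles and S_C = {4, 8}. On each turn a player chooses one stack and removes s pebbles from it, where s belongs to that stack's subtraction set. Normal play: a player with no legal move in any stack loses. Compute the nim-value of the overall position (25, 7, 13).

Stack A, S = {2, 3, 5, 6}:
n :  0  1  2  3  4  5  6  7  8  9 10 11 12 13 14 15 16 17 18 19 20 21 22 23 24 25
G :  0  0  1  1  2  2  3  3  0  0  1  1  2  2  3  3  0  0  1  1  2  2  3  3  0  0
G_A(25) = 0.
Stack B, S = {1, 2, 4, 5, 6}:
n : 0 1 2 3 4 5 6 7
G : 0 1 2 0 1 2 3 4
G_B(7) = 4.
Stack C, S = {4, 8}:
n :  0  1  2  3  4  5  6  7  8  9 10 11 12 13
G :  0  0  0  0  1  1  1  1  2  2  2  2  0  0
G_C(13) = 0.
Combined Grundy value = 0 ⊕ 4 ⊕ 0 = 4.

4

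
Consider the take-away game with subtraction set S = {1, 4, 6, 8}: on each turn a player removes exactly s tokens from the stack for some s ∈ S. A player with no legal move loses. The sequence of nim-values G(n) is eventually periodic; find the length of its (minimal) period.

G(0) = 0
G(1) = mex{0} = 1
G(2) = mex{1} = 0
G(3) = mex{0} = 1
G(4) = mex{1,0} = 2
G(5) = mex{2,1} = 0
G(6) = mex{0,0,0} = 1
G(7) = mex{1,1,1} = 0
G(8) = mex{0,2,0,0} = 1
G(9) = mex{1,0,1,1} = 2
G(10) = mex{2,1,2,0} = 3
G(11) = mex{3,0,0,1} = 2
G(12) = mex{2,1,1,2} = 0
G(13) = mex{0,2,0,0} = 1
G(14) = mex{1,3,1,1} = 0
G(15) = mex{0,2,2,0} = 1
G(16) = mex{1,0,3,1} = 2
G(17) = mex{2,1,2,2} = 0
G(18) = mex{0,0,0,3} = 1
G(19) = mex{1,1,1,2} = 0
G(20) = mex{0,2,0,0} = 1
G(21) = mex{1,0,1,1} = 2
G(22) = mex{2,1,2,0} = 3
G(23) = mex{3,0,0,1} = 2
G(24) = mex{2,1,1,2} = 0
G(25) = mex{0,2,0,0} = 1
G(n+12) = G(n) holds for n = 0,…,7 (a full window of length max(S) = 8), so the sequence is purely periodic with period 12.

12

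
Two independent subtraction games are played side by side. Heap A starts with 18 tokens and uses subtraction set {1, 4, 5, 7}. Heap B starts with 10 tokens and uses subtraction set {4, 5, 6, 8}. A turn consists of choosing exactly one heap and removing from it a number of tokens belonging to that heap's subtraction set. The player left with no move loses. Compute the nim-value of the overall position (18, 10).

2

Heap A, S = {1, 4, 5, 7}:
G(0) = 0
G(1) = mex{0} = 1
G(2) = mex{1} = 0
G(3) = mex{0} = 1
G(4) = mex{1,0} = 2
G(5) = mex{2,1,0} = 3
G(6) = mex{3,0,1} = 2
G(7) = mex{2,1,0,0} = 3
G(8) = mex{3,2,1,1} = 0
G(9) = mex{0,3,2,0} = 1
G(10) = mex{1,2,3,1} = 0
G(11) = mex{0,3,2,2} = 1
G(12) = mex{1,0,3,3} = 2
G(13) = mex{2,1,0,2} = 3
G(14) = mex{3,0,1,3} = 2
G(15) = mex{2,1,0,0} = 3
G(16) = mex{3,2,1,1} = 0
G(17) = mex{0,3,2,0} = 1
G(18) = mex{1,2,3,1} = 0
G_A(18) = 0.
Heap B, S = {4, 5, 6, 8}:
G(0) = 0
G(1) = mex{} = 0
G(2) = mex{} = 0
G(3) = mex{} = 0
G(4) = mex{0} = 1
G(5) = mex{0,0} = 1
G(6) = mex{0,0,0} = 1
G(7) = mex{0,0,0} = 1
G(8) = mex{1,0,0,0} = 2
G(9) = mex{1,1,0,0} = 2
G(10) = mex{1,1,1,0} = 2
G_B(10) = 2.
Combined Grundy value = 0 ⊕ 2 = 2.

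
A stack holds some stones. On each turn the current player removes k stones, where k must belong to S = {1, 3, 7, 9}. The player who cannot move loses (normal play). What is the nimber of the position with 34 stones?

0

n :  0  1  2  3  4  5  6  7  8  9 10 11 12 13 14 15 16 17 18 19 20 21 22 23 24 25 26 27 28 29 30 31 32 33 34
G :  0  1  0  1  0  1  0  1  0  1  0  1  0  1  0  1  0  1  0  1  0  1  0  1  0  1  0  1  0  1  0  1  0  1  0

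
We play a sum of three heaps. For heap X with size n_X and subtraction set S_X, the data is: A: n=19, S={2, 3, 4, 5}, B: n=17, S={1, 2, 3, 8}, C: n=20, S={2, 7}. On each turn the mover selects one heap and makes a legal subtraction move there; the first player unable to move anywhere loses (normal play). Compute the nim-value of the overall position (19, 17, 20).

Heap A, S = {2, 3, 4, 5}:
G(0) = 0
G(1) = mex{} = 0
G(2) = mex{0} = 1
G(3) = mex{0,0} = 1
G(4) = mex{1,0,0} = 2
G(5) = mex{1,1,0,0} = 2
G(6) = mex{2,1,1,0} = 3
G(7) = mex{2,2,1,1} = 0
G(8) = mex{3,2,2,1} = 0
G(9) = mex{0,3,2,2} = 1
G(10) = mex{0,0,3,2} = 1
G(11) = mex{1,0,0,3} = 2
G(12) = mex{1,1,0,0} = 2
G(13) = mex{2,1,1,0} = 3
G(14) = mex{2,2,1,1} = 0
G(15) = mex{3,2,2,1} = 0
G(16) = mex{0,3,2,2} = 1
G(17) = mex{0,0,3,2} = 1
G(18) = mex{1,0,0,3} = 2
G(19) = mex{1,1,0,0} = 2
G_A(19) = 2.
Heap B, S = {1, 2, 3, 8}:
n :  0  1  2  3  4  5  6  7  8  9 10 11 12 13 14 15 16 17
G :  0  1  2  3  0  1  2  3  4  0  1  2  3  0  1  2  3  4
G_B(17) = 4.
Heap C, S = {2, 7}:
G(0) = 0
G(1) = mex{} = 0
G(2) = mex{0} = 1
G(3) = mex{0} = 1
G(4) = mex{1} = 0
G(5) = mex{1} = 0
G(6) = mex{0} = 1
G(7) = mex{0,0} = 1
G(8) = mex{1,0} = 2
G(9) = mex{1,1} = 0
G(10) = mex{2,1} = 0
G(11) = mex{0,0} = 1
G(12) = mex{0,0} = 1
G(13) = mex{1,1} = 0
G(14) = mex{1,1} = 0
G(15) = mex{0,2} = 1
G(16) = mex{0,0} = 1
G(17) = mex{1,0} = 2
G(18) = mex{1,1} = 0
G(19) = mex{2,1} = 0
G(20) = mex{0,0} = 1
G_C(20) = 1.
Combined Grundy value = 2 ⊕ 4 ⊕ 1 = 7.

7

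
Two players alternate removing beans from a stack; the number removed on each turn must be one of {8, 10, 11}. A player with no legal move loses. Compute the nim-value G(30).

1

n :  0  1  2  3  4  5  6  7  8  9 10 11 12 13 14 15 16 17 18 19 20 21 22 23 24 25 26 27 28 29 30
G :  0  0  0  0  0  0  0  0  1  1  1  1  1  1  1  1  2  2  2  0  0  0  0  0  0  0  0  1  1  1  1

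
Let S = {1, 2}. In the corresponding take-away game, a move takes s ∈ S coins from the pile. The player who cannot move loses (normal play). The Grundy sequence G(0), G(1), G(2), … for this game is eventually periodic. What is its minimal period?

3

n :  0  1  2  3  4  5  6  7  8  9 10 11 12 13 14
G :  0  1  2  0  1  2  0  1  2  0  1  2  0  1  2
G(n+3) = G(n) holds for n = 0,…,1 (a full window of length max(S) = 2), so the sequence is purely periodic with period 3.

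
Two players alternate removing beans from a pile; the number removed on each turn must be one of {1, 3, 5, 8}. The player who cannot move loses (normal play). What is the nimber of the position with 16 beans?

1

G(0) = 0
G(1) = mex{0} = 1
G(2) = mex{1} = 0
G(3) = mex{0,0} = 1
G(4) = mex{1,1} = 0
G(5) = mex{0,0,0} = 1
G(6) = mex{1,1,1} = 0
G(7) = mex{0,0,0} = 1
G(8) = mex{1,1,1,0} = 2
G(9) = mex{2,0,0,1} = 3
G(10) = mex{3,1,1,0} = 2
G(11) = mex{2,2,0,1} = 3
G(12) = mex{3,3,1,0} = 2
G(13) = mex{2,2,2,1} = 0
G(14) = mex{0,3,3,0} = 1
G(15) = mex{1,2,2,1} = 0
G(16) = mex{0,0,3,2} = 1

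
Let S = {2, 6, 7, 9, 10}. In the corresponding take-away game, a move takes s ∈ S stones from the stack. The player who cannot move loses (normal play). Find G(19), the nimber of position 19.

1

G(0) = 0
G(1) = mex{} = 0
G(2) = mex{0} = 1
G(3) = mex{0} = 1
G(4) = mex{1} = 0
G(5) = mex{1} = 0
G(6) = mex{0,0} = 1
G(7) = mex{0,0,0} = 1
G(8) = mex{1,1,0} = 2
G(9) = mex{1,1,1,0} = 2
G(10) = mex{2,0,1,0,0} = 3
G(11) = mex{2,0,0,1,0} = 3
G(12) = mex{3,1,0,1,1} = 2
G(13) = mex{3,1,1,0,1} = 2
G(14) = mex{2,2,1,0,0} = 3
G(15) = mex{2,2,2,1,0} = 3
G(16) = mex{3,3,2,1,1} = 0
G(17) = mex{3,3,3,2,1} = 0
G(18) = mex{0,2,3,2,2} = 1
G(19) = mex{0,2,2,3,2} = 1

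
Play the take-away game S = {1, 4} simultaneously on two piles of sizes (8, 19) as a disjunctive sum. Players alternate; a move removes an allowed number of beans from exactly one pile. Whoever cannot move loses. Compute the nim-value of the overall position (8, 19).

All piles use S = {1, 4}:
G(0) = 0
G(1) = mex{0} = 1
G(2) = mex{1} = 0
G(3) = mex{0} = 1
G(4) = mex{1,0} = 2
G(5) = mex{2,1} = 0
G(6) = mex{0,0} = 1
G(7) = mex{1,1} = 0
G(8) = mex{0,2} = 1
G(9) = mex{1,0} = 2
G(10) = mex{2,1} = 0
G(11) = mex{0,0} = 1
G(12) = mex{1,1} = 0
G(13) = mex{0,2} = 1
G(14) = mex{1,0} = 2
G(15) = mex{2,1} = 0
G(16) = mex{0,0} = 1
G(17) = mex{1,1} = 0
G(18) = mex{0,2} = 1
G(19) = mex{1,0} = 2
Pile A: G(8) = 1.
Pile B: G(19) = 2.
Combined Grundy value = 1 ⊕ 2 = 3.

3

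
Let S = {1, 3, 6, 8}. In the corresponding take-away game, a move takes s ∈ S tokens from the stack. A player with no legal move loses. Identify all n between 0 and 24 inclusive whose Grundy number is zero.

G(0) = 0
G(1) = mex{0} = 1
G(2) = mex{1} = 0
G(3) = mex{0,0} = 1
G(4) = mex{1,1} = 0
G(5) = mex{0,0} = 1
G(6) = mex{1,1,0} = 2
G(7) = mex{2,0,1} = 3
G(8) = mex{3,1,0,0} = 2
G(9) = mex{2,2,1,1} = 0
G(10) = mex{0,3,0,0} = 1
G(11) = mex{1,2,1,1} = 0
G(12) = mex{0,0,2,0} = 1
G(13) = mex{1,1,3,1} = 0
G(14) = mex{0,0,2,2} = 1
G(15) = mex{1,1,0,3} = 2
G(16) = mex{2,0,1,2} = 3
G(17) = mex{3,1,0,0} = 2
G(18) = mex{2,2,1,1} = 0
G(19) = mex{0,3,0,0} = 1
G(20) = mex{1,2,1,1} = 0
G(21) = mex{0,0,2,0} = 1
G(22) = mex{1,1,3,1} = 0
G(23) = mex{0,0,2,2} = 1
G(24) = mex{1,1,0,3} = 2
P-positions are exactly the n with G(n) = 0.

0, 2, 4, 9, 11, 13, 18, 20, 22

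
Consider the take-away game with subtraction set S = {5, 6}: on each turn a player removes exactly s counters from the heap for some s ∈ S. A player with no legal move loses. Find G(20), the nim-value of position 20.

G(0) = 0
G(1) = mex{} = 0
G(2) = mex{} = 0
G(3) = mex{} = 0
G(4) = mex{} = 0
G(5) = mex{0} = 1
G(6) = mex{0,0} = 1
G(7) = mex{0,0} = 1
G(8) = mex{0,0} = 1
G(9) = mex{0,0} = 1
G(10) = mex{1,0} = 2
G(11) = mex{1,1} = 0
G(12) = mex{1,1} = 0
G(13) = mex{1,1} = 0
G(14) = mex{1,1} = 0
G(15) = mex{2,1} = 0
G(16) = mex{0,2} = 1
G(17) = mex{0,0} = 1
G(18) = mex{0,0} = 1
G(19) = mex{0,0} = 1
G(20) = mex{0,0} = 1

1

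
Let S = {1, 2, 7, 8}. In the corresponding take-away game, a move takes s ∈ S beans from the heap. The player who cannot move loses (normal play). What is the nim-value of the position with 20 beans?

n :  0  1  2  3  4  5  6  7  8  9 10 11 12 13 14 15 16 17 18 19 20
G :  0  1  2  0  1  2  0  1  2  0  1  2  0  1  2  0  1  2  0  1  2

2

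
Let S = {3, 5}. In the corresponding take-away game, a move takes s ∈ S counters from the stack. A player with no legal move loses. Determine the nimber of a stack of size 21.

1

n :  0  1  2  3  4  5  6  7  8  9 10 11 12 13 14 15 16 17 18 19 20 21
G :  0  0  0  1  1  1  2  2  0  0  0  1  1  1  2  2  0  0  0  1  1  1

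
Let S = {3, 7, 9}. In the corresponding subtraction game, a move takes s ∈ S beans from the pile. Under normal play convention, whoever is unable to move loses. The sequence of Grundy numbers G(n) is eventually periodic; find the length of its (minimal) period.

G(0) = 0
G(1) = mex{} = 0
G(2) = mex{} = 0
G(3) = mex{0} = 1
G(4) = mex{0} = 1
G(5) = mex{0} = 1
G(6) = mex{1} = 0
G(7) = mex{1,0} = 2
G(8) = mex{1,0} = 2
G(9) = mex{0,0,0} = 1
G(10) = mex{2,1,0} = 3
G(11) = mex{2,1,0} = 3
G(12) = mex{1,1,1} = 0
G(13) = mex{3,0,1} = 2
G(14) = mex{3,2,1} = 0
G(15) = mex{0,2,0} = 1
G(16) = mex{2,1,2} = 0
G(17) = mex{0,3,2} = 1
G(18) = mex{1,3,1} = 0
G(19) = mex{0,0,3} = 1
G(20) = mex{1,2,3} = 0
G(21) = mex{0,0,0} = 1
G(22) = mex{1,1,2} = 0
G(23) = mex{0,0,0} = 1
G(24) = mex{1,1,1} = 0
G(25) = mex{0,0,0} = 1
G(26) = mex{1,1,1} = 0
From n = 14 onward G(n+2) = G(n); since this holds over max(S) = 9 consecutive positions the period is 2 (pre-period 14).

2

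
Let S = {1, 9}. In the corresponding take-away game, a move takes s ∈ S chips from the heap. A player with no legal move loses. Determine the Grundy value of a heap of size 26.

0

G(0) = 0
G(1) = mex{0} = 1
G(2) = mex{1} = 0
G(3) = mex{0} = 1
G(4) = mex{1} = 0
G(5) = mex{0} = 1
G(6) = mex{1} = 0
G(7) = mex{0} = 1
G(8) = mex{1} = 0
G(9) = mex{0,0} = 1
G(10) = mex{1,1} = 0
G(11) = mex{0,0} = 1
G(12) = mex{1,1} = 0
G(13) = mex{0,0} = 1
G(14) = mex{1,1} = 0
G(15) = mex{0,0} = 1
G(16) = mex{1,1} = 0
G(17) = mex{0,0} = 1
G(18) = mex{1,1} = 0
G(19) = mex{0,0} = 1
G(20) = mex{1,1} = 0
G(21) = mex{0,0} = 1
G(22) = mex{1,1} = 0
G(23) = mex{0,0} = 1
G(24) = mex{1,1} = 0
G(25) = mex{0,0} = 1
G(26) = mex{1,1} = 0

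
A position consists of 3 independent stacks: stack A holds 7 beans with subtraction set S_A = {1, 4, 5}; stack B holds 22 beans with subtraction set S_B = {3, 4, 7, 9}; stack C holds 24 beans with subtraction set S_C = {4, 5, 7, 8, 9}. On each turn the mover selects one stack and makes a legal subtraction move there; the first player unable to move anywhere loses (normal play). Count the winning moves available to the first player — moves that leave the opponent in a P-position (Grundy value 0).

4

Stack A, S = {1, 4, 5}:
n : 0 1 2 3 4 5 6 7
G : 0 1 0 1 2 3 2 3
G_A(7) = 3.
Stack B, S = {3, 4, 7, 9}:
G(0) = 0
G(1) = mex{} = 0
G(2) = mex{} = 0
G(3) = mex{0} = 1
G(4) = mex{0,0} = 1
G(5) = mex{0,0} = 1
G(6) = mex{1,0} = 2
G(7) = mex{1,1,0} = 2
G(8) = mex{1,1,0} = 2
G(9) = mex{2,1,0,0} = 3
G(10) = mex{2,2,1,0} = 3
G(11) = mex{2,2,1,0} = 3
G(12) = mex{3,2,1,1} = 0
G(13) = mex{3,3,2,1} = 0
G(14) = mex{3,3,2,1} = 0
G(15) = mex{0,3,2,2} = 1
G(16) = mex{0,0,3,2} = 1
G(17) = mex{0,0,3,2} = 1
G(18) = mex{1,0,3,3} = 2
G(19) = mex{1,1,0,3} = 2
G(20) = mex{1,1,0,3} = 2
G(21) = mex{2,1,0,0} = 3
G(22) = mex{2,2,1,0} = 3
G_B(22) = 3.
Stack C, S = {4, 5, 7, 8, 9}:
n :  0  1  2  3  4  5  6  7  8  9 10 11 12 13 14 15 16 17 18 19 20 21 22 23 24
G :  0  0  0  0  1  1  1  1  2  2  2  2  3  0  0  0  0  1  1  1  1  2  2  2  2
G_C(24) = 2.
Combined Grundy value = 3 ⊕ 3 ⊕ 2 = 2.
A winning move leaves total XOR = 0, i.e. changes one component's Grundy value g to g ⊕ X where X is the current total.
Stack A: need g' = 3⊕2 = 1. Options: 7−1→G=2, 7−4→G=1, 7−5→G=0. Hits: 1.
Stack B: need g' = 3⊕2 = 1. Options: 22−3→G=2, 22−4→G=2, 22−7→G=1, 22−9→G=0. Hits: 1.
Stack C: need g' = 2⊕2 = 0. Options: 24−4→G=1, 24−5→G=1, 24−7→G=1, 24−8→G=0, 24−9→G=0. Hits: 2.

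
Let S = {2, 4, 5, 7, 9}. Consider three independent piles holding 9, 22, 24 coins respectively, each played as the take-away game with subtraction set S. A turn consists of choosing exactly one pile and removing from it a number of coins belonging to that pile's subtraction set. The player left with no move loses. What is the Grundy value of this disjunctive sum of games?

All piles use S = {2, 4, 5, 7, 9}:
n :  0  1  2  3  4  5  6  7  8  9 10 11 12 13 14 15 16 17 18 19 20 21 22 23 24
G :  0  0  1  1  2  2  3  3  4  4  5  0  0  1  1  2  2  3  3  4  4  5  0  0  1
Pile A: G(9) = 4.
Pile B: G(22) = 0.
Pile C: G(24) = 1.
Combined Grundy value = 4 ⊕ 0 ⊕ 1 = 5.

5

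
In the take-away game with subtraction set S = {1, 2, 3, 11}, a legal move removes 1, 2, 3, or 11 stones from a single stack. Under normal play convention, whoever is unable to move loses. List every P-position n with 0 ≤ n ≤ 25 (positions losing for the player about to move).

0, 4, 8, 12, 16, 20, 24

G(0) = 0
G(1) = mex{0} = 1
G(2) = mex{1,0} = 2
G(3) = mex{2,1,0} = 3
G(4) = mex{3,2,1} = 0
G(5) = mex{0,3,2} = 1
G(6) = mex{1,0,3} = 2
G(7) = mex{2,1,0} = 3
G(8) = mex{3,2,1} = 0
G(9) = mex{0,3,2} = 1
G(10) = mex{1,0,3} = 2
G(11) = mex{2,1,0,0} = 3
G(12) = mex{3,2,1,1} = 0
G(13) = mex{0,3,2,2} = 1
G(14) = mex{1,0,3,3} = 2
G(15) = mex{2,1,0,0} = 3
G(16) = mex{3,2,1,1} = 0
G(17) = mex{0,3,2,2} = 1
G(18) = mex{1,0,3,3} = 2
G(19) = mex{2,1,0,0} = 3
G(20) = mex{3,2,1,1} = 0
G(21) = mex{0,3,2,2} = 1
G(22) = mex{1,0,3,3} = 2
G(23) = mex{2,1,0,0} = 3
G(24) = mex{3,2,1,1} = 0
G(25) = mex{0,3,2,2} = 1
P-positions are exactly the n with G(n) = 0.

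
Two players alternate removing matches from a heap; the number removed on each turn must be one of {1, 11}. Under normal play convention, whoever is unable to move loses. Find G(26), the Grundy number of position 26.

n :  0  1  2  3  4  5  6  7  8  9 10 11 12 13 14 15 16 17 18 19 20 21 22 23 24 25 26
G :  0  1  0  1  0  1  0  1  0  1  0  1  0  1  0  1  0  1  0  1  0  1  0  1  0  1  0

0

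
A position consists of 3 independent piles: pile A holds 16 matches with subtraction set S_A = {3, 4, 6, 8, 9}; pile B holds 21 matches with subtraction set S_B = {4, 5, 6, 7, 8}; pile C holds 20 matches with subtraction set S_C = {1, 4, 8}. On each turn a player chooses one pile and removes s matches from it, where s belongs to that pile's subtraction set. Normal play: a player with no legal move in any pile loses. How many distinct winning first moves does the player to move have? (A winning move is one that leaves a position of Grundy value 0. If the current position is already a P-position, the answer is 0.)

Pile A, S = {3, 4, 6, 8, 9}:
n :  0  1  2  3  4  5  6  7  8  9 10 11 12 13 14 15 16
G :  0  0  0  1  1  1  2  2  2  3  3  3  0  0  0  1  1
G_A(16) = 1.
Pile B, S = {4, 5, 6, 7, 8}:
n :  0  1  2  3  4  5  6  7  8  9 10 11 12 13 14 15 16 17 18 19 20 21
G :  0  0  0  0  1  1  1  1  2  2  2  2  0  0  0  0  1  1  1  1  2  2
G_B(21) = 2.
Pile C, S = {1, 4, 8}:
G(0) = 0
G(1) = mex{0} = 1
G(2) = mex{1} = 0
G(3) = mex{0} = 1
G(4) = mex{1,0} = 2
G(5) = mex{2,1} = 0
G(6) = mex{0,0} = 1
G(7) = mex{1,1} = 0
G(8) = mex{0,2,0} = 1
G(9) = mex{1,0,1} = 2
G(10) = mex{2,1,0} = 3
G(11) = mex{3,0,1} = 2
G(12) = mex{2,1,2} = 0
G(13) = mex{0,2,0} = 1
G(14) = mex{1,3,1} = 0
G(15) = mex{0,2,0} = 1
G(16) = mex{1,0,1} = 2
G(17) = mex{2,1,2} = 0
G(18) = mex{0,0,3} = 1
G(19) = mex{1,1,2} = 0
G(20) = mex{0,2,0} = 1
G_C(20) = 1.
Combined Grundy value = 1 ⊕ 2 ⊕ 1 = 2.
A winning move leaves total XOR = 0, i.e. changes one component's Grundy value g to g ⊕ X where X is the current total.
Pile A: need g' = 1⊕2 = 3. Options: 16−3→G=0, 16−4→G=0, 16−6→G=3, 16−8→G=2, 16−9→G=2. Hits: 1.
Pile B: need g' = 2⊕2 = 0. Options: 21−4→G=1, 21−5→G=1, 21−6→G=0, 21−7→G=0, 21−8→G=0. Hits: 3.
Pile C: need g' = 1⊕2 = 3. Options: 20−1→G=0, 20−4→G=2, 20−8→G=0. Hits: 0.

4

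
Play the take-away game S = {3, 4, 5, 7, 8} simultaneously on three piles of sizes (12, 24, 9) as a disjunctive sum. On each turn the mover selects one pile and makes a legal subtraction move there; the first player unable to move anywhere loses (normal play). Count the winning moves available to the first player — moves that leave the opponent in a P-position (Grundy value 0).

All piles use S = {3, 4, 5, 7, 8}:
n :  0  1  2  3  4  5  6  7  8  9 10 11 12 13 14 15 16 17 18 19 20 21 22 23 24
G :  0  0  0  1  1  1  2  2  2  3  3  0  0  0  1  1  1  2  2  2  3  3  0  0  0
Pile A: G(12) = 0.
Pile B: G(24) = 0.
Pile C: G(9) = 3.
Combined Grundy value = 0 ⊕ 0 ⊕ 3 = 3.
A winning move leaves total XOR = 0, i.e. changes one component's Grundy value g to g ⊕ X where X is the current total.
Pile A: need g' = 0⊕3 = 3. Options: 12−3→G=3, 12−4→G=2, 12−5→G=2, 12−7→G=1, 12−8→G=1. Hits: 1.
Pile B: need g' = 0⊕3 = 3. Options: 24−3→G=3, 24−4→G=3, 24−5→G=2, 24−7→G=2, 24−8→G=1. Hits: 2.
Pile C: need g' = 3⊕3 = 0. Options: 9−3→G=2, 9−4→G=1, 9−5→G=1, 9−7→G=0, 9−8→G=0. Hits: 2.

5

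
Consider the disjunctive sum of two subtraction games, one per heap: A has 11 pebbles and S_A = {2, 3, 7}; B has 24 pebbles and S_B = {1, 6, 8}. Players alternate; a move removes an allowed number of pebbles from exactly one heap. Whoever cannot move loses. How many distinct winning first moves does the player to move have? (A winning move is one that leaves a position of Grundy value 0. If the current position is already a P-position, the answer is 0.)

Heap A, S = {2, 3, 7}:
n :  0  1  2  3  4  5  6  7  8  9 10 11
G :  0  0  1  1  2  0  0  1  1  2  0  0
G_A(11) = 0.
Heap B, S = {1, 6, 8}:
G(0) = 0
G(1) = mex{0} = 1
G(2) = mex{1} = 0
G(3) = mex{0} = 1
G(4) = mex{1} = 0
G(5) = mex{0} = 1
G(6) = mex{1,0} = 2
G(7) = mex{2,1} = 0
G(8) = mex{0,0,0} = 1
G(9) = mex{1,1,1} = 0
G(10) = mex{0,0,0} = 1
G(11) = mex{1,1,1} = 0
G(12) = mex{0,2,0} = 1
G(13) = mex{1,0,1} = 2
G(14) = mex{2,1,2} = 0
G(15) = mex{0,0,0} = 1
G(16) = mex{1,1,1} = 0
G(17) = mex{0,0,0} = 1
G(18) = mex{1,1,1} = 0
G(19) = mex{0,2,0} = 1
G(20) = mex{1,0,1} = 2
G(21) = mex{2,1,2} = 0
G(22) = mex{0,0,0} = 1
G(23) = mex{1,1,1} = 0
G(24) = mex{0,0,0} = 1
G_B(24) = 1.
Combined Grundy value = 0 ⊕ 1 = 1.
A winning move leaves total XOR = 0, i.e. changes one component's Grundy value g to g ⊕ X where X is the current total.
Heap A: need g' = 0⊕1 = 1. Options: 11−2→G=2, 11−3→G=1, 11−7→G=2. Hits: 1.
Heap B: need g' = 1⊕1 = 0. Options: 24−1→G=0, 24−6→G=0, 24−8→G=0. Hits: 3.

4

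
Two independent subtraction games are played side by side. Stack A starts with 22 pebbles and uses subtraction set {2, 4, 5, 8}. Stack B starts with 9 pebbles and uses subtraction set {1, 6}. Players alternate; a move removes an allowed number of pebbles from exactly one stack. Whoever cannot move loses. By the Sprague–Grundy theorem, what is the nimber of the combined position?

0

Stack A, S = {2, 4, 5, 8}:
G(0) = 0
G(1) = mex{} = 0
G(2) = mex{0} = 1
G(3) = mex{0} = 1
G(4) = mex{1,0} = 2
G(5) = mex{1,0,0} = 2
G(6) = mex{2,1,0} = 3
G(7) = mex{2,1,1} = 0
G(8) = mex{3,2,1,0} = 4
G(9) = mex{0,2,2,0} = 1
G(10) = mex{4,3,2,1} = 0
G(11) = mex{1,0,3,1} = 2
G(12) = mex{0,4,0,2} = 1
G(13) = mex{2,1,4,2} = 0
G(14) = mex{1,0,1,3} = 2
G(15) = mex{0,2,0,0} = 1
G(16) = mex{2,1,2,4} = 0
G(17) = mex{1,0,1,1} = 2
G(18) = mex{0,2,0,0} = 1
G(19) = mex{2,1,2,2} = 0
G(20) = mex{1,0,1,1} = 2
G(21) = mex{0,2,0,0} = 1
G(22) = mex{2,1,2,2} = 0
G_A(22) = 0.
Stack B, S = {1, 6}:
n : 0 1 2 3 4 5 6 7 8 9
G : 0 1 0 1 0 1 2 0 1 0
G_B(9) = 0.
Combined Grundy value = 0 ⊕ 0 = 0.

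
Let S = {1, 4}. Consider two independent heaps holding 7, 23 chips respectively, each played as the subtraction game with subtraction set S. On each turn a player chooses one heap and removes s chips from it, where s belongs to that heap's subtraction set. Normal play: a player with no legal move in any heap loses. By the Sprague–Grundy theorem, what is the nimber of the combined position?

All heaps use S = {1, 4}:
n :  0  1  2  3  4  5  6  7  8  9 10 11 12 13 14 15 16 17 18 19 20 21 22 23
G :  0  1  0  1  2  0  1  0  1  2  0  1  0  1  2  0  1  0  1  2  0  1  0  1
Heap A: G(7) = 0.
Heap B: G(23) = 1.
Combined Grundy value = 0 ⊕ 1 = 1.

1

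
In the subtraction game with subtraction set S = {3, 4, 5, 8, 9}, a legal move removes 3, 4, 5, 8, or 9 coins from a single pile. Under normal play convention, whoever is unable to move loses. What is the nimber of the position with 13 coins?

G(0) = 0
G(1) = mex{} = 0
G(2) = mex{} = 0
G(3) = mex{0} = 1
G(4) = mex{0,0} = 1
G(5) = mex{0,0,0} = 1
G(6) = mex{1,0,0} = 2
G(7) = mex{1,1,0} = 2
G(8) = mex{1,1,1,0} = 2
G(9) = mex{2,1,1,0,0} = 3
G(10) = mex{2,2,1,0,0} = 3
G(11) = mex{2,2,2,1,0} = 3
G(12) = mex{3,2,2,1,1} = 0
G(13) = mex{3,3,2,1,1} = 0

0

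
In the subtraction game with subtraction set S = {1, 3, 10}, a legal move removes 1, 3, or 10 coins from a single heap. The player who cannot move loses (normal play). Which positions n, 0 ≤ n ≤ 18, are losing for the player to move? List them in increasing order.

0, 2, 4, 6, 8, 13, 15, 17

n :  0  1  2  3  4  5  6  7  8  9 10 11 12 13 14 15 16 17 18
G :  0  1  0  1  0  1  0  1  0  1  2  3  2  0  1  0  1  0  1
P-positions are exactly the n with G(n) = 0.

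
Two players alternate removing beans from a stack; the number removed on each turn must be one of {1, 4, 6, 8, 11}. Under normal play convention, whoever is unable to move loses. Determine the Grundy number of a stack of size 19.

0

n :  0  1  2  3  4  5  6  7  8  9 10 11 12 13 14 15 16 17 18 19
G :  0  1  0  1  2  0  1  0  1  2  3  2  0  1  0  1  2  0  1  0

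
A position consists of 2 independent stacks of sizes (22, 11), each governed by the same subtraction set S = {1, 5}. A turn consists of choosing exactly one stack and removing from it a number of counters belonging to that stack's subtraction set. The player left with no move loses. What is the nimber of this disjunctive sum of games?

1

All stacks use S = {1, 5}:
G(0) = 0
G(1) = mex{0} = 1
G(2) = mex{1} = 0
G(3) = mex{0} = 1
G(4) = mex{1} = 0
G(5) = mex{0,0} = 1
G(6) = mex{1,1} = 0
G(7) = mex{0,0} = 1
G(8) = mex{1,1} = 0
G(9) = mex{0,0} = 1
G(10) = mex{1,1} = 0
G(11) = mex{0,0} = 1
G(12) = mex{1,1} = 0
G(13) = mex{0,0} = 1
G(14) = mex{1,1} = 0
G(15) = mex{0,0} = 1
G(16) = mex{1,1} = 0
G(17) = mex{0,0} = 1
G(18) = mex{1,1} = 0
G(19) = mex{0,0} = 1
G(20) = mex{1,1} = 0
G(21) = mex{0,0} = 1
G(22) = mex{1,1} = 0
Stack A: G(22) = 0.
Stack B: G(11) = 1.
Combined Grundy value = 0 ⊕ 1 = 1.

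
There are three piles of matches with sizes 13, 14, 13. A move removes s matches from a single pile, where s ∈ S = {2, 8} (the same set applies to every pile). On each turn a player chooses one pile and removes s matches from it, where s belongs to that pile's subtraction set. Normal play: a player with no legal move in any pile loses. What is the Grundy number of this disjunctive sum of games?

0

All piles use S = {2, 8}:
n :  0  1  2  3  4  5  6  7  8  9 10 11 12 13 14
G :  0  0  1  1  0  0  1  1  2  2  0  0  1  1  0
Pile A: G(13) = 1.
Pile B: G(14) = 0.
Pile C: G(13) = 1.
Combined Grundy value = 1 ⊕ 0 ⊕ 1 = 0.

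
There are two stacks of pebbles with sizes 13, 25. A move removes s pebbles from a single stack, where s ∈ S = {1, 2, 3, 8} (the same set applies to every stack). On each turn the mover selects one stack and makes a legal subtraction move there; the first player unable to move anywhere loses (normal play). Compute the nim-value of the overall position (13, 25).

3

All stacks use S = {1, 2, 3, 8}:
n :  0  1  2  3  4  5  6  7  8  9 10 11 12 13 14 15 16 17 18 19 20 21 22 23 24 25
G :  0  1  2  3  0  1  2  3  4  0  1  2  3  0  1  2  3  4  0  1  2  3  0  1  2  3
Stack A: G(13) = 0.
Stack B: G(25) = 3.
Combined Grundy value = 0 ⊕ 3 = 3.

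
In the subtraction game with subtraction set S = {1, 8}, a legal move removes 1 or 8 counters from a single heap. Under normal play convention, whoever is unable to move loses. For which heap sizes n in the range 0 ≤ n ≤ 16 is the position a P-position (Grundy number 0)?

G(0) = 0
G(1) = mex{0} = 1
G(2) = mex{1} = 0
G(3) = mex{0} = 1
G(4) = mex{1} = 0
G(5) = mex{0} = 1
G(6) = mex{1} = 0
G(7) = mex{0} = 1
G(8) = mex{1,0} = 2
G(9) = mex{2,1} = 0
G(10) = mex{0,0} = 1
G(11) = mex{1,1} = 0
G(12) = mex{0,0} = 1
G(13) = mex{1,1} = 0
G(14) = mex{0,0} = 1
G(15) = mex{1,1} = 0
G(16) = mex{0,2} = 1
P-positions are exactly the n with G(n) = 0.

0, 2, 4, 6, 9, 11, 13, 15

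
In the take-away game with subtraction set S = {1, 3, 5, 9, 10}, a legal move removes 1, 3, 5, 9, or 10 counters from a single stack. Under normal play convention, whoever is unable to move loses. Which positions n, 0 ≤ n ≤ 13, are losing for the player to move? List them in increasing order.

G(0) = 0
G(1) = mex{0} = 1
G(2) = mex{1} = 0
G(3) = mex{0,0} = 1
G(4) = mex{1,1} = 0
G(5) = mex{0,0,0} = 1
G(6) = mex{1,1,1} = 0
G(7) = mex{0,0,0} = 1
G(8) = mex{1,1,1} = 0
G(9) = mex{0,0,0,0} = 1
G(10) = mex{1,1,1,1,0} = 2
G(11) = mex{2,0,0,0,1} = 3
G(12) = mex{3,1,1,1,0} = 2
G(13) = mex{2,2,0,0,1} = 3
P-positions are exactly the n with G(n) = 0.

0, 2, 4, 6, 8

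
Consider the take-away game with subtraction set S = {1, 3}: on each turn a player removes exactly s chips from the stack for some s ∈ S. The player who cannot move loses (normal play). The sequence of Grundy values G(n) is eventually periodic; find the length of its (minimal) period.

2

G(0) = 0
G(1) = mex{0} = 1
G(2) = mex{1} = 0
G(3) = mex{0,0} = 1
G(4) = mex{1,1} = 0
G(5) = mex{0,0} = 1
G(6) = mex{1,1} = 0
G(7) = mex{0,0} = 1
G(8) = mex{1,1} = 0
G(9) = mex{0,0} = 1
G(10) = mex{1,1} = 0
G(11) = mex{0,0} = 1
G(12) = mex{1,1} = 0
G(13) = mex{0,0} = 1
G(14) = mex{1,1} = 0
G(n+2) = G(n) holds for n = 0,…,2 (a full window of length max(S) = 3), so the sequence is purely periodic with period 2.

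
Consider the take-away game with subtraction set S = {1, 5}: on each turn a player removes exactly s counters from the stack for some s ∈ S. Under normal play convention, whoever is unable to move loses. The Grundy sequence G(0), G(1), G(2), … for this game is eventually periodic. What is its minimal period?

G(0) = 0
G(1) = mex{0} = 1
G(2) = mex{1} = 0
G(3) = mex{0} = 1
G(4) = mex{1} = 0
G(5) = mex{0,0} = 1
G(6) = mex{1,1} = 0
G(7) = mex{0,0} = 1
G(8) = mex{1,1} = 0
G(9) = mex{0,0} = 1
G(10) = mex{1,1} = 0
G(11) = mex{0,0} = 1
G(12) = mex{1,1} = 0
G(13) = mex{0,0} = 1
G(14) = mex{1,1} = 0
G(n+2) = G(n) holds for n = 0,…,4 (a full window of length max(S) = 5), so the sequence is purely periodic with period 2.

2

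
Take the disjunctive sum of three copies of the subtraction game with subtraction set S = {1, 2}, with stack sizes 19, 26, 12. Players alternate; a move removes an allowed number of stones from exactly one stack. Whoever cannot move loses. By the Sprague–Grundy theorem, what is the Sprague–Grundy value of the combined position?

All stacks use S = {1, 2}:
n :  0  1  2  3  4  5  6  7  8  9 10 11 12 13 14 15 16 17 18 19 20 21 22 23 24 25 26
G :  0  1  2  0  1  2  0  1  2  0  1  2  0  1  2  0  1  2  0  1  2  0  1  2  0  1  2
Stack A: G(19) = 1.
Stack B: G(26) = 2.
Stack C: G(12) = 0.
Combined Grundy value = 1 ⊕ 2 ⊕ 0 = 3.

3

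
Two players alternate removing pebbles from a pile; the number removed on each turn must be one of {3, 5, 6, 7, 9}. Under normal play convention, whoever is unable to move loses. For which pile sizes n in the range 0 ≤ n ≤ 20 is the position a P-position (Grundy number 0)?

G(0) = 0
G(1) = mex{} = 0
G(2) = mex{} = 0
G(3) = mex{0} = 1
G(4) = mex{0} = 1
G(5) = mex{0,0} = 1
G(6) = mex{1,0,0} = 2
G(7) = mex{1,0,0,0} = 2
G(8) = mex{1,1,0,0} = 2
G(9) = mex{2,1,1,0,0} = 3
G(10) = mex{2,1,1,1,0} = 3
G(11) = mex{2,2,1,1,0} = 3
G(12) = mex{3,2,2,1,1} = 0
G(13) = mex{3,2,2,2,1} = 0
G(14) = mex{3,3,2,2,1} = 0
G(15) = mex{0,3,3,2,2} = 1
G(16) = mex{0,3,3,3,2} = 1
G(17) = mex{0,0,3,3,2} = 1
G(18) = mex{1,0,0,3,3} = 2
G(19) = mex{1,0,0,0,3} = 2
G(20) = mex{1,1,0,0,3} = 2
P-positions are exactly the n with G(n) = 0.

0, 1, 2, 12, 13, 14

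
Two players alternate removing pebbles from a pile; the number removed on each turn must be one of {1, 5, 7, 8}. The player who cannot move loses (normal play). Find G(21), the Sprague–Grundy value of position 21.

G(0) = 0
G(1) = mex{0} = 1
G(2) = mex{1} = 0
G(3) = mex{0} = 1
G(4) = mex{1} = 0
G(5) = mex{0,0} = 1
G(6) = mex{1,1} = 0
G(7) = mex{0,0,0} = 1
G(8) = mex{1,1,1,0} = 2
G(9) = mex{2,0,0,1} = 3
G(10) = mex{3,1,1,0} = 2
G(11) = mex{2,0,0,1} = 3
G(12) = mex{3,1,1,0} = 2
G(13) = mex{2,2,0,1} = 3
G(14) = mex{3,3,1,0} = 2
G(15) = mex{2,2,2,1} = 0
G(16) = mex{0,3,3,2} = 1
G(17) = mex{1,2,2,3} = 0
G(18) = mex{0,3,3,2} = 1
G(19) = mex{1,2,2,3} = 0
G(20) = mex{0,0,3,2} = 1
G(21) = mex{1,1,2,3} = 0

0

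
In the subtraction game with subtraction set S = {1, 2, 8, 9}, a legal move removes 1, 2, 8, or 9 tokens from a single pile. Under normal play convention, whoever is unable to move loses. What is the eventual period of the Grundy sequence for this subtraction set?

10

n :  0  1  2  3  4  5  6  7  8  9 10 11 12 13 14 15 16 17 18 19 20 21
G :  0  1  2  0  1  2  0  1  2  3  0  1  2  0  1  2  0  1  2  3  0  1
G(n+10) = G(n) holds for n = 0,…,8 (a full window of length max(S) = 9), so the sequence is purely periodic with period 10.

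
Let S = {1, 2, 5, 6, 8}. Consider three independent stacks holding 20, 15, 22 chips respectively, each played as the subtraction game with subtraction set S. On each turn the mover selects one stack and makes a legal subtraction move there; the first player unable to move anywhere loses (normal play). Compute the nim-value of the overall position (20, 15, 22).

All stacks use S = {1, 2, 5, 6, 8}:
G(0) = 0
G(1) = mex{0} = 1
G(2) = mex{1,0} = 2
G(3) = mex{2,1} = 0
G(4) = mex{0,2} = 1
G(5) = mex{1,0,0} = 2
G(6) = mex{2,1,1,0} = 3
G(7) = mex{3,2,2,1} = 0
G(8) = mex{0,3,0,2,0} = 1
G(9) = mex{1,0,1,0,1} = 2
G(10) = mex{2,1,2,1,2} = 0
G(11) = mex{0,2,3,2,0} = 1
G(12) = mex{1,0,0,3,1} = 2
G(13) = mex{2,1,1,0,2} = 3
G(14) = mex{3,2,2,1,3} = 0
G(15) = mex{0,3,0,2,0} = 1
G(16) = mex{1,0,1,0,1} = 2
G(17) = mex{2,1,2,1,2} = 0
G(18) = mex{0,2,3,2,0} = 1
G(19) = mex{1,0,0,3,1} = 2
G(20) = mex{2,1,1,0,2} = 3
G(21) = mex{3,2,2,1,3} = 0
G(22) = mex{0,3,0,2,0} = 1
Stack A: G(20) = 3.
Stack B: G(15) = 1.
Stack C: G(22) = 1.
Combined Grundy value = 3 ⊕ 1 ⊕ 1 = 3.

3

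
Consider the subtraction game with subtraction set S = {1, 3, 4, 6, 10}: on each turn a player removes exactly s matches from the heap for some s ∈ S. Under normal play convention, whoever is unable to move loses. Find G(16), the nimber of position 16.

G(0) = 0
G(1) = mex{0} = 1
G(2) = mex{1} = 0
G(3) = mex{0,0} = 1
G(4) = mex{1,1,0} = 2
G(5) = mex{2,0,1} = 3
G(6) = mex{3,1,0,0} = 2
G(7) = mex{2,2,1,1} = 0
G(8) = mex{0,3,2,0} = 1
G(9) = mex{1,2,3,1} = 0
G(10) = mex{0,0,2,2,0} = 1
G(11) = mex{1,1,0,3,1} = 2
G(12) = mex{2,0,1,2,0} = 3
G(13) = mex{3,1,0,0,1} = 2
G(14) = mex{2,2,1,1,2} = 0
G(15) = mex{0,3,2,0,3} = 1
G(16) = mex{1,2,3,1,2} = 0

0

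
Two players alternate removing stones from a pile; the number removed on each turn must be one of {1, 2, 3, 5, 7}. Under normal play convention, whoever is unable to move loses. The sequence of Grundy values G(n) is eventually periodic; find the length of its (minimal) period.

4

G(0) = 0
G(1) = mex{0} = 1
G(2) = mex{1,0} = 2
G(3) = mex{2,1,0} = 3
G(4) = mex{3,2,1} = 0
G(5) = mex{0,3,2,0} = 1
G(6) = mex{1,0,3,1} = 2
G(7) = mex{2,1,0,2,0} = 3
G(8) = mex{3,2,1,3,1} = 0
G(9) = mex{0,3,2,0,2} = 1
G(10) = mex{1,0,3,1,3} = 2
G(11) = mex{2,1,0,2,0} = 3
G(12) = mex{3,2,1,3,1} = 0
G(13) = mex{0,3,2,0,2} = 1
G(14) = mex{1,0,3,1,3} = 2
G(n+4) = G(n) holds for n = 0,…,6 (a full window of length max(S) = 7), so the sequence is purely periodic with period 4.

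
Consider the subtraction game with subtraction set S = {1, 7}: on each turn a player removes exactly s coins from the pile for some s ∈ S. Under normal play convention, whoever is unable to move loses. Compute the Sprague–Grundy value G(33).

1

G(0) = 0
G(1) = mex{0} = 1
G(2) = mex{1} = 0
G(3) = mex{0} = 1
G(4) = mex{1} = 0
G(5) = mex{0} = 1
G(6) = mex{1} = 0
G(7) = mex{0,0} = 1
G(8) = mex{1,1} = 0
G(9) = mex{0,0} = 1
G(10) = mex{1,1} = 0
G(11) = mex{0,0} = 1
G(12) = mex{1,1} = 0
G(13) = mex{0,0} = 1
G(14) = mex{1,1} = 0
G(15) = mex{0,0} = 1
G(16) = mex{1,1} = 0
G(17) = mex{0,0} = 1
G(18) = mex{1,1} = 0
G(19) = mex{0,0} = 1
G(20) = mex{1,1} = 0
G(21) = mex{0,0} = 1
G(22) = mex{1,1} = 0
G(23) = mex{0,0} = 1
G(24) = mex{1,1} = 0
G(25) = mex{0,0} = 1
G(26) = mex{1,1} = 0
G(27) = mex{0,0} = 1
G(28) = mex{1,1} = 0
G(29) = mex{0,0} = 1
G(30) = mex{1,1} = 0
G(31) = mex{0,0} = 1
G(32) = mex{1,1} = 0
G(33) = mex{0,0} = 1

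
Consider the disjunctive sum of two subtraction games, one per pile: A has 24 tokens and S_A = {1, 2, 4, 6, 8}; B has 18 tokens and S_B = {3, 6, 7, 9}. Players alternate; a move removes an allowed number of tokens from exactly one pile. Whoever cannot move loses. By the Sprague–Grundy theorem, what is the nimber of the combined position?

Pile A, S = {1, 2, 4, 6, 8}:
n :  0  1  2  3  4  5  6  7  8  9 10 11 12 13 14 15 16 17 18 19 20 21 22 23 24
G :  0  1  2  0  1  2  3  4  5  3  0  1  2  0  1  2  3  4  5  3  0  1  2  0  1
G_A(24) = 1.
Pile B, S = {3, 6, 7, 9}:
n :  0  1  2  3  4  5  6  7  8  9 10 11 12 13 14 15 16 17 18
G :  0  0  0  1  1  1  2  2  2  3  3  3  0  0  0  1  1  1  2
G_B(18) = 2.
Combined Grundy value = 1 ⊕ 2 = 3.

3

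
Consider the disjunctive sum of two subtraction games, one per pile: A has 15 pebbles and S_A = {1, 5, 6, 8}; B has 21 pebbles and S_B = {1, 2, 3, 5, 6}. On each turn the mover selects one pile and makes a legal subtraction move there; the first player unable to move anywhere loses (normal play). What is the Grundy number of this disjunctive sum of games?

1

Pile A, S = {1, 5, 6, 8}:
n :  0  1  2  3  4  5  6  7  8  9 10 11 12 13 14 15
G :  0  1  0  1  0  1  2  3  2  3  2  0  1  0  1  0
G_A(15) = 0.
Pile B, S = {1, 2, 3, 5, 6}:
G(0) = 0
G(1) = mex{0} = 1
G(2) = mex{1,0} = 2
G(3) = mex{2,1,0} = 3
G(4) = mex{3,2,1} = 0
G(5) = mex{0,3,2,0} = 1
G(6) = mex{1,0,3,1,0} = 2
G(7) = mex{2,1,0,2,1} = 3
G(8) = mex{3,2,1,3,2} = 0
G(9) = mex{0,3,2,0,3} = 1
G(10) = mex{1,0,3,1,0} = 2
G(11) = mex{2,1,0,2,1} = 3
G(12) = mex{3,2,1,3,2} = 0
G(13) = mex{0,3,2,0,3} = 1
G(14) = mex{1,0,3,1,0} = 2
G(15) = mex{2,1,0,2,1} = 3
G(16) = mex{3,2,1,3,2} = 0
G(17) = mex{0,3,2,0,3} = 1
G(18) = mex{1,0,3,1,0} = 2
G(19) = mex{2,1,0,2,1} = 3
G(20) = mex{3,2,1,3,2} = 0
G(21) = mex{0,3,2,0,3} = 1
G_B(21) = 1.
Combined Grundy value = 0 ⊕ 1 = 1.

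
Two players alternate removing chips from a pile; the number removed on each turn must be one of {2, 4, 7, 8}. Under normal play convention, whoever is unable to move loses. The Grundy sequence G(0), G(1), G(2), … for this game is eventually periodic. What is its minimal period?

n :  0  1  2  3  4  5  6  7  8  9 10 11 12 13 14 15 16 17 18 19 20 21 22 23
G :  0  0  1  1  2  2  0  3  1  4  2  0  0  1  1  2  2  0  3  1  4  2  0  0
G(n+11) = G(n) holds for n = 0,…,7 (a full window of length max(S) = 8), so the sequence is purely periodic with period 11.

11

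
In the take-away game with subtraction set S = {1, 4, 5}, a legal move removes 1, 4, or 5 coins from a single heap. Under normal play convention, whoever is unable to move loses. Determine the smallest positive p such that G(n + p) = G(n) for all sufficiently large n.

8

n :  0  1  2  3  4  5  6  7  8  9 10 11 12 13 14 15 16 17
G :  0  1  0  1  2  3  2  3  0  1  0  1  2  3  2  3  0  1
G(n+8) = G(n) holds for n = 0,…,4 (a full window of length max(S) = 5), so the sequence is purely periodic with period 8.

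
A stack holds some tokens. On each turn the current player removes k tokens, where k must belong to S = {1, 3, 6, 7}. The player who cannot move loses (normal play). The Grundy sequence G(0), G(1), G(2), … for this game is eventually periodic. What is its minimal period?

12

n :  0  1  2  3  4  5  6  7  8  9 10 11 12 13 14 15 16 17 18 19 20 21 22 23 24 25
G :  0  1  0  1  0  1  2  3  2  3  2  3  0  1  0  1  0  1  2  3  2  3  2  3  0  1
G(n+12) = G(n) holds for n = 0,…,6 (a full window of length max(S) = 7), so the sequence is purely periodic with period 12.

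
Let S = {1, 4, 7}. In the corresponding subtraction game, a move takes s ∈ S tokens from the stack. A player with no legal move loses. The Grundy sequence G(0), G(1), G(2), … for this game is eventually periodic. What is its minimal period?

8

G(0) = 0
G(1) = mex{0} = 1
G(2) = mex{1} = 0
G(3) = mex{0} = 1
G(4) = mex{1,0} = 2
G(5) = mex{2,1} = 0
G(6) = mex{0,0} = 1
G(7) = mex{1,1,0} = 2
G(8) = mex{2,2,1} = 0
G(9) = mex{0,0,0} = 1
G(10) = mex{1,1,1} = 0
G(11) = mex{0,2,2} = 1
G(12) = mex{1,0,0} = 2
G(13) = mex{2,1,1} = 0
G(14) = mex{0,0,2} = 1
G(15) = mex{1,1,0} = 2
G(16) = mex{2,2,1} = 0
G(17) = mex{0,0,0} = 1
G(n+8) = G(n) holds for n = 0,…,6 (a full window of length max(S) = 7), so the sequence is purely periodic with period 8.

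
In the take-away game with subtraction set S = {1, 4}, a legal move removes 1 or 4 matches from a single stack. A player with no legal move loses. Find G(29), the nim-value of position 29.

n :  0  1  2  3  4  5  6  7  8  9 10 11 12 13 14 15 16 17 18 19 20 21 22 23 24 25 26 27 28 29
G :  0  1  0  1  2  0  1  0  1  2  0  1  0  1  2  0  1  0  1  2  0  1  0  1  2  0  1  0  1  2

2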